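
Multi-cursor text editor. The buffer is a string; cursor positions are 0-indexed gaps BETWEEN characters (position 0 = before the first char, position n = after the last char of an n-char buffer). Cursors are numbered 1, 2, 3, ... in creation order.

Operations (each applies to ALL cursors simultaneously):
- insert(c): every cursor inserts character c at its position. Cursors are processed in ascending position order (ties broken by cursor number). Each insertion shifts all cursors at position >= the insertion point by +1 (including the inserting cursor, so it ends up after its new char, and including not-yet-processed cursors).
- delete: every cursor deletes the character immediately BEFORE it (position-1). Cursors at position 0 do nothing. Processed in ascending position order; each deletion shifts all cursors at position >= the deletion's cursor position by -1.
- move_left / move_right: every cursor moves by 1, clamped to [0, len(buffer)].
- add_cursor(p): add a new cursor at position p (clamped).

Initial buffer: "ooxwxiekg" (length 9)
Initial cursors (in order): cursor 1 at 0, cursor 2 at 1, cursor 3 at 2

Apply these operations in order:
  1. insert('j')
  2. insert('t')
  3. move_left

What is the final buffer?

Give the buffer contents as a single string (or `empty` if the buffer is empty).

After op 1 (insert('j')): buffer="jojojxwxiekg" (len 12), cursors c1@1 c2@3 c3@5, authorship 1.2.3.......
After op 2 (insert('t')): buffer="jtojtojtxwxiekg" (len 15), cursors c1@2 c2@5 c3@8, authorship 11.22.33.......
After op 3 (move_left): buffer="jtojtojtxwxiekg" (len 15), cursors c1@1 c2@4 c3@7, authorship 11.22.33.......

Answer: jtojtojtxwxiekg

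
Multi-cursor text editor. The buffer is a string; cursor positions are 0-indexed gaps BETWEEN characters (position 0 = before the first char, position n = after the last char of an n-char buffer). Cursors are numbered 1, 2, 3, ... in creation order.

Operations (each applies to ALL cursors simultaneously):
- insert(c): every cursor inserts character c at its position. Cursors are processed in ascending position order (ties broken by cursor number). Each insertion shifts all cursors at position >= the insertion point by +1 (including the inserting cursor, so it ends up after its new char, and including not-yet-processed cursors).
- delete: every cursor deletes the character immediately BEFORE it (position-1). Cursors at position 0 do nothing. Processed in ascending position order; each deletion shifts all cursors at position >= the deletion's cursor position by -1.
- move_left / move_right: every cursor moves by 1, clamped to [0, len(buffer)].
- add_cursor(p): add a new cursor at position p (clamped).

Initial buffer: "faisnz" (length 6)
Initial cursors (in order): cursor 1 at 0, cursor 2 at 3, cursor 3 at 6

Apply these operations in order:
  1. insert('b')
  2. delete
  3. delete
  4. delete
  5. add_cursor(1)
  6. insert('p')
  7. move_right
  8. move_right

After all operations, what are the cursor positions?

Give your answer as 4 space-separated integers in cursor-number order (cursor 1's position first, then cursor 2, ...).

After op 1 (insert('b')): buffer="bfaibsnzb" (len 9), cursors c1@1 c2@5 c3@9, authorship 1...2...3
After op 2 (delete): buffer="faisnz" (len 6), cursors c1@0 c2@3 c3@6, authorship ......
After op 3 (delete): buffer="fasn" (len 4), cursors c1@0 c2@2 c3@4, authorship ....
After op 4 (delete): buffer="fs" (len 2), cursors c1@0 c2@1 c3@2, authorship ..
After op 5 (add_cursor(1)): buffer="fs" (len 2), cursors c1@0 c2@1 c4@1 c3@2, authorship ..
After op 6 (insert('p')): buffer="pfppsp" (len 6), cursors c1@1 c2@4 c4@4 c3@6, authorship 1.24.3
After op 7 (move_right): buffer="pfppsp" (len 6), cursors c1@2 c2@5 c4@5 c3@6, authorship 1.24.3
After op 8 (move_right): buffer="pfppsp" (len 6), cursors c1@3 c2@6 c3@6 c4@6, authorship 1.24.3

Answer: 3 6 6 6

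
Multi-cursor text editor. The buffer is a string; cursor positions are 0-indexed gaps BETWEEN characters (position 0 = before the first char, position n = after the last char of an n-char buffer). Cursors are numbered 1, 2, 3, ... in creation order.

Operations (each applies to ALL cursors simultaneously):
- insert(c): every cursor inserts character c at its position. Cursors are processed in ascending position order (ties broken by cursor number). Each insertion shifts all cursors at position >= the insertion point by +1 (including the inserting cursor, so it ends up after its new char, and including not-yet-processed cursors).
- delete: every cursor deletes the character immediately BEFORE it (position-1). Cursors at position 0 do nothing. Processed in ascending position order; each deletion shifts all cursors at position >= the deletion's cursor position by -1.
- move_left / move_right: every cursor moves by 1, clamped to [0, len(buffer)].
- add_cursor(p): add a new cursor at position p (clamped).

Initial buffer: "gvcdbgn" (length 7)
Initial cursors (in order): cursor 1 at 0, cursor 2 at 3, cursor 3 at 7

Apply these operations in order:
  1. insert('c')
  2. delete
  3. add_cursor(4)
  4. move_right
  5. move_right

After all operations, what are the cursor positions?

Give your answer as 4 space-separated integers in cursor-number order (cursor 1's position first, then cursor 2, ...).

After op 1 (insert('c')): buffer="cgvccdbgnc" (len 10), cursors c1@1 c2@5 c3@10, authorship 1...2....3
After op 2 (delete): buffer="gvcdbgn" (len 7), cursors c1@0 c2@3 c3@7, authorship .......
After op 3 (add_cursor(4)): buffer="gvcdbgn" (len 7), cursors c1@0 c2@3 c4@4 c3@7, authorship .......
After op 4 (move_right): buffer="gvcdbgn" (len 7), cursors c1@1 c2@4 c4@5 c3@7, authorship .......
After op 5 (move_right): buffer="gvcdbgn" (len 7), cursors c1@2 c2@5 c4@6 c3@7, authorship .......

Answer: 2 5 7 6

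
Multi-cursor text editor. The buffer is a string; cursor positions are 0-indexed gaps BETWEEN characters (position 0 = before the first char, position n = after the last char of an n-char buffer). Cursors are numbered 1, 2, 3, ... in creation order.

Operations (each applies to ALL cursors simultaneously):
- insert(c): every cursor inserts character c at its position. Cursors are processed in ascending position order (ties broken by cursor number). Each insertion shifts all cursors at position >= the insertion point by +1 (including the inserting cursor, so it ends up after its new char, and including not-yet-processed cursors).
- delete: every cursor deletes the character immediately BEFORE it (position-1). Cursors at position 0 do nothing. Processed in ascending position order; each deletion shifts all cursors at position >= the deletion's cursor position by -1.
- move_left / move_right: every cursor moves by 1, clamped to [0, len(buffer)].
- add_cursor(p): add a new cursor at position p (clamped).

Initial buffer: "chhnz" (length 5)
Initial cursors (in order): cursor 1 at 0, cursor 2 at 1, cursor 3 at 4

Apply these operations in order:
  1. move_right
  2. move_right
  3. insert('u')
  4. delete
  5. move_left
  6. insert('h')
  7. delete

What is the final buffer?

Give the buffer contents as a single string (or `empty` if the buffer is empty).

After op 1 (move_right): buffer="chhnz" (len 5), cursors c1@1 c2@2 c3@5, authorship .....
After op 2 (move_right): buffer="chhnz" (len 5), cursors c1@2 c2@3 c3@5, authorship .....
After op 3 (insert('u')): buffer="chuhunzu" (len 8), cursors c1@3 c2@5 c3@8, authorship ..1.2..3
After op 4 (delete): buffer="chhnz" (len 5), cursors c1@2 c2@3 c3@5, authorship .....
After op 5 (move_left): buffer="chhnz" (len 5), cursors c1@1 c2@2 c3@4, authorship .....
After op 6 (insert('h')): buffer="chhhhnhz" (len 8), cursors c1@2 c2@4 c3@7, authorship .1.2..3.
After op 7 (delete): buffer="chhnz" (len 5), cursors c1@1 c2@2 c3@4, authorship .....

Answer: chhnz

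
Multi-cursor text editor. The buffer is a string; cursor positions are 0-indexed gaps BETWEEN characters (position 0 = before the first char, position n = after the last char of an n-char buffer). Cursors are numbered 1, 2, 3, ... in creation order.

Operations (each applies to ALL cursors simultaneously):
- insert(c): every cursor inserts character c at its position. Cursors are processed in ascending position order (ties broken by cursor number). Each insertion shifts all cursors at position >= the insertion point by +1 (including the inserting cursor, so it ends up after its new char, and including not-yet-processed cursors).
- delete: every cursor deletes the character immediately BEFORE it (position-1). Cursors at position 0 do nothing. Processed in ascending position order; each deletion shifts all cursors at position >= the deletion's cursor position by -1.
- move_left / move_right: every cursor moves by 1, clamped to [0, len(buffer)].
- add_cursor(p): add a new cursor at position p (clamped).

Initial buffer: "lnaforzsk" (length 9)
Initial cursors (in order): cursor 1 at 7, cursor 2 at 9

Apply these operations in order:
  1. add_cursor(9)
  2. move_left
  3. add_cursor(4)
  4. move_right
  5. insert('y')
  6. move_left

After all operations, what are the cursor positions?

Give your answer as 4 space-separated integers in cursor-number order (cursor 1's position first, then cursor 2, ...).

Answer: 8 12 12 5

Derivation:
After op 1 (add_cursor(9)): buffer="lnaforzsk" (len 9), cursors c1@7 c2@9 c3@9, authorship .........
After op 2 (move_left): buffer="lnaforzsk" (len 9), cursors c1@6 c2@8 c3@8, authorship .........
After op 3 (add_cursor(4)): buffer="lnaforzsk" (len 9), cursors c4@4 c1@6 c2@8 c3@8, authorship .........
After op 4 (move_right): buffer="lnaforzsk" (len 9), cursors c4@5 c1@7 c2@9 c3@9, authorship .........
After op 5 (insert('y')): buffer="lnafoyrzyskyy" (len 13), cursors c4@6 c1@9 c2@13 c3@13, authorship .....4..1..23
After op 6 (move_left): buffer="lnafoyrzyskyy" (len 13), cursors c4@5 c1@8 c2@12 c3@12, authorship .....4..1..23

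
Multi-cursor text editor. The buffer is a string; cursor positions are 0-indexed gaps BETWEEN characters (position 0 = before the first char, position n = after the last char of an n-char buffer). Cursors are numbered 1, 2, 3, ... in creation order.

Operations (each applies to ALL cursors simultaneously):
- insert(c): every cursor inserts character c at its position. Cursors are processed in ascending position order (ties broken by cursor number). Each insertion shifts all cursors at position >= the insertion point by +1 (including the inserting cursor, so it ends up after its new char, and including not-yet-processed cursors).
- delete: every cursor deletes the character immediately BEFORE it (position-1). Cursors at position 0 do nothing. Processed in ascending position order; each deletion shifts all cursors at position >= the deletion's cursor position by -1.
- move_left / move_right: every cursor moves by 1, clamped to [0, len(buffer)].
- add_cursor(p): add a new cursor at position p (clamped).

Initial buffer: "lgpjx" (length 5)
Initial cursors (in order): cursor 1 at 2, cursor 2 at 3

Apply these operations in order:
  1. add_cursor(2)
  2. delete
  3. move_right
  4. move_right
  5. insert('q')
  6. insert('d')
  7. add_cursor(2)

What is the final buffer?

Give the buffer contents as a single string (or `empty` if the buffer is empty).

After op 1 (add_cursor(2)): buffer="lgpjx" (len 5), cursors c1@2 c3@2 c2@3, authorship .....
After op 2 (delete): buffer="jx" (len 2), cursors c1@0 c2@0 c3@0, authorship ..
After op 3 (move_right): buffer="jx" (len 2), cursors c1@1 c2@1 c3@1, authorship ..
After op 4 (move_right): buffer="jx" (len 2), cursors c1@2 c2@2 c3@2, authorship ..
After op 5 (insert('q')): buffer="jxqqq" (len 5), cursors c1@5 c2@5 c3@5, authorship ..123
After op 6 (insert('d')): buffer="jxqqqddd" (len 8), cursors c1@8 c2@8 c3@8, authorship ..123123
After op 7 (add_cursor(2)): buffer="jxqqqddd" (len 8), cursors c4@2 c1@8 c2@8 c3@8, authorship ..123123

Answer: jxqqqddd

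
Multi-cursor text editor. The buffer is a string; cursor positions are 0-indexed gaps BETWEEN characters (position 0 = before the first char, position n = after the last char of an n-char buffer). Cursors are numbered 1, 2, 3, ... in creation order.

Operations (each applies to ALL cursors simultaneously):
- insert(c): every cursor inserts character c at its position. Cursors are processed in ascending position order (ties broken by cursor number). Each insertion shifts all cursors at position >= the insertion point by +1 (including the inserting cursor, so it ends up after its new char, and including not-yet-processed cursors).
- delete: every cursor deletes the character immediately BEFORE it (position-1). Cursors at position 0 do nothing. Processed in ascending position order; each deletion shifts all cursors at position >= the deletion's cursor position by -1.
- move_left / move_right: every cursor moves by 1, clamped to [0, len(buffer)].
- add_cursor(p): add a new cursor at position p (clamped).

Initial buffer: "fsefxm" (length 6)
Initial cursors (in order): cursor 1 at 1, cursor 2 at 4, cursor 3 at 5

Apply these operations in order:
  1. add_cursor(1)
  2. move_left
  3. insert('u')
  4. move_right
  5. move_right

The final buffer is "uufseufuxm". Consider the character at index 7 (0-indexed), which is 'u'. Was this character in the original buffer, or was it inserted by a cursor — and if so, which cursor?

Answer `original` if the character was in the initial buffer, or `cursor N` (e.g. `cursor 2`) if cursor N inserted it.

After op 1 (add_cursor(1)): buffer="fsefxm" (len 6), cursors c1@1 c4@1 c2@4 c3@5, authorship ......
After op 2 (move_left): buffer="fsefxm" (len 6), cursors c1@0 c4@0 c2@3 c3@4, authorship ......
After op 3 (insert('u')): buffer="uufseufuxm" (len 10), cursors c1@2 c4@2 c2@6 c3@8, authorship 14...2.3..
After op 4 (move_right): buffer="uufseufuxm" (len 10), cursors c1@3 c4@3 c2@7 c3@9, authorship 14...2.3..
After op 5 (move_right): buffer="uufseufuxm" (len 10), cursors c1@4 c4@4 c2@8 c3@10, authorship 14...2.3..
Authorship (.=original, N=cursor N): 1 4 . . . 2 . 3 . .
Index 7: author = 3

Answer: cursor 3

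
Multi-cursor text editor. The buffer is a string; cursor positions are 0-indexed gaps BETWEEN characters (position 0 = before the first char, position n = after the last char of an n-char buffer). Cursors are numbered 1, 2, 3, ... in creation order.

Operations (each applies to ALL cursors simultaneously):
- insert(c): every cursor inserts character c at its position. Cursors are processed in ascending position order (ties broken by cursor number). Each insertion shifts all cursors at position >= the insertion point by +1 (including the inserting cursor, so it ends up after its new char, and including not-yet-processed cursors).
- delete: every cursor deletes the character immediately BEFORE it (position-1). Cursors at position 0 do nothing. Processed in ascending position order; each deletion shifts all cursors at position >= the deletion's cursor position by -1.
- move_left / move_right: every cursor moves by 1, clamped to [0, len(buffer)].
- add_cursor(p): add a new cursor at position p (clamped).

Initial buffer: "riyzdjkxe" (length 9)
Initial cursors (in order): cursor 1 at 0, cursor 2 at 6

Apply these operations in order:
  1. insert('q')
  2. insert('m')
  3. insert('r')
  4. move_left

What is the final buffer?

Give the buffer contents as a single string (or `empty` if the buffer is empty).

Answer: qmrriyzdjqmrkxe

Derivation:
After op 1 (insert('q')): buffer="qriyzdjqkxe" (len 11), cursors c1@1 c2@8, authorship 1......2...
After op 2 (insert('m')): buffer="qmriyzdjqmkxe" (len 13), cursors c1@2 c2@10, authorship 11......22...
After op 3 (insert('r')): buffer="qmrriyzdjqmrkxe" (len 15), cursors c1@3 c2@12, authorship 111......222...
After op 4 (move_left): buffer="qmrriyzdjqmrkxe" (len 15), cursors c1@2 c2@11, authorship 111......222...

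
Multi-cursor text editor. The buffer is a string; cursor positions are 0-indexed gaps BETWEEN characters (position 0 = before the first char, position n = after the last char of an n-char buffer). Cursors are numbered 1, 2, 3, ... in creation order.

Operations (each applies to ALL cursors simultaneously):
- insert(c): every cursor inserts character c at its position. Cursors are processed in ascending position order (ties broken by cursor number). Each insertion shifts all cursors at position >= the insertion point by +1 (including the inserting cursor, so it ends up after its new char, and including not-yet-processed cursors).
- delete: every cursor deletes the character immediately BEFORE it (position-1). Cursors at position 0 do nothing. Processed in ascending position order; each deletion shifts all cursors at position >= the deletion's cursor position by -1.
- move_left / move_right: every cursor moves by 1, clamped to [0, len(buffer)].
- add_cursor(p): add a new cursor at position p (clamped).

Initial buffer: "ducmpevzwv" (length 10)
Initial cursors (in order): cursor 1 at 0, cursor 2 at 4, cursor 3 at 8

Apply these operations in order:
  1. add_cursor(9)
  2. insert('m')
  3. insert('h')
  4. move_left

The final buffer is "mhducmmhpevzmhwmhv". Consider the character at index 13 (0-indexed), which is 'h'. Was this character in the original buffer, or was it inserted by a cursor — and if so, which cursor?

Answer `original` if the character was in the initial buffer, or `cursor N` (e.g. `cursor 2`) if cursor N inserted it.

Answer: cursor 3

Derivation:
After op 1 (add_cursor(9)): buffer="ducmpevzwv" (len 10), cursors c1@0 c2@4 c3@8 c4@9, authorship ..........
After op 2 (insert('m')): buffer="mducmmpevzmwmv" (len 14), cursors c1@1 c2@6 c3@11 c4@13, authorship 1....2....3.4.
After op 3 (insert('h')): buffer="mhducmmhpevzmhwmhv" (len 18), cursors c1@2 c2@8 c3@14 c4@17, authorship 11....22....33.44.
After op 4 (move_left): buffer="mhducmmhpevzmhwmhv" (len 18), cursors c1@1 c2@7 c3@13 c4@16, authorship 11....22....33.44.
Authorship (.=original, N=cursor N): 1 1 . . . . 2 2 . . . . 3 3 . 4 4 .
Index 13: author = 3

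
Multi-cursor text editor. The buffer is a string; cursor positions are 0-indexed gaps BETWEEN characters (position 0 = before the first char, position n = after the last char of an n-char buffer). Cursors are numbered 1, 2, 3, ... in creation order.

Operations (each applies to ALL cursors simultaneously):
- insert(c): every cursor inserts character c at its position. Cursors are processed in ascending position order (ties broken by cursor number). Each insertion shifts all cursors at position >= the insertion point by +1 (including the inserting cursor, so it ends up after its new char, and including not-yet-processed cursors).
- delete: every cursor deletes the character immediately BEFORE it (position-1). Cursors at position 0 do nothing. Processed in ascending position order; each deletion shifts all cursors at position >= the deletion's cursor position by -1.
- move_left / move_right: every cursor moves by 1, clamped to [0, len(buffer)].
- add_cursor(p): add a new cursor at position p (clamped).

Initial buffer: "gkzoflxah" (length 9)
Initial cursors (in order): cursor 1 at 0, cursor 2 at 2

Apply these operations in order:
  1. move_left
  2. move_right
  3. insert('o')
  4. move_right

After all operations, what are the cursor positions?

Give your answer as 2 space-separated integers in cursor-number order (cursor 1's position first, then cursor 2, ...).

After op 1 (move_left): buffer="gkzoflxah" (len 9), cursors c1@0 c2@1, authorship .........
After op 2 (move_right): buffer="gkzoflxah" (len 9), cursors c1@1 c2@2, authorship .........
After op 3 (insert('o')): buffer="gokozoflxah" (len 11), cursors c1@2 c2@4, authorship .1.2.......
After op 4 (move_right): buffer="gokozoflxah" (len 11), cursors c1@3 c2@5, authorship .1.2.......

Answer: 3 5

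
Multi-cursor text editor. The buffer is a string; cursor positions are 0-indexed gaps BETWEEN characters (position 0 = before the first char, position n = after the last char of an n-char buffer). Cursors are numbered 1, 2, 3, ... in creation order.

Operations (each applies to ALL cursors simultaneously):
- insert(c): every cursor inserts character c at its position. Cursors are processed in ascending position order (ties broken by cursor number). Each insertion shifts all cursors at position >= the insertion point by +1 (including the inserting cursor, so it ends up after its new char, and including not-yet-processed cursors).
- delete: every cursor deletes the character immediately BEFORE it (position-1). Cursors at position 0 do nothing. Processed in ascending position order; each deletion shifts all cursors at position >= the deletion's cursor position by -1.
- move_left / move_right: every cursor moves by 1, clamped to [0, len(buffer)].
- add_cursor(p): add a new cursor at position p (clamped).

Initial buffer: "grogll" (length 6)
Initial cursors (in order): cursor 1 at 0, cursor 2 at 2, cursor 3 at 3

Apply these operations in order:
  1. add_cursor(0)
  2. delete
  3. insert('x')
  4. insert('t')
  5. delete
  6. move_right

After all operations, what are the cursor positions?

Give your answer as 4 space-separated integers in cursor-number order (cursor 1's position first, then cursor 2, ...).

Answer: 3 6 6 3

Derivation:
After op 1 (add_cursor(0)): buffer="grogll" (len 6), cursors c1@0 c4@0 c2@2 c3@3, authorship ......
After op 2 (delete): buffer="ggll" (len 4), cursors c1@0 c4@0 c2@1 c3@1, authorship ....
After op 3 (insert('x')): buffer="xxgxxgll" (len 8), cursors c1@2 c4@2 c2@5 c3@5, authorship 14.23...
After op 4 (insert('t')): buffer="xxttgxxttgll" (len 12), cursors c1@4 c4@4 c2@9 c3@9, authorship 1414.2323...
After op 5 (delete): buffer="xxgxxgll" (len 8), cursors c1@2 c4@2 c2@5 c3@5, authorship 14.23...
After op 6 (move_right): buffer="xxgxxgll" (len 8), cursors c1@3 c4@3 c2@6 c3@6, authorship 14.23...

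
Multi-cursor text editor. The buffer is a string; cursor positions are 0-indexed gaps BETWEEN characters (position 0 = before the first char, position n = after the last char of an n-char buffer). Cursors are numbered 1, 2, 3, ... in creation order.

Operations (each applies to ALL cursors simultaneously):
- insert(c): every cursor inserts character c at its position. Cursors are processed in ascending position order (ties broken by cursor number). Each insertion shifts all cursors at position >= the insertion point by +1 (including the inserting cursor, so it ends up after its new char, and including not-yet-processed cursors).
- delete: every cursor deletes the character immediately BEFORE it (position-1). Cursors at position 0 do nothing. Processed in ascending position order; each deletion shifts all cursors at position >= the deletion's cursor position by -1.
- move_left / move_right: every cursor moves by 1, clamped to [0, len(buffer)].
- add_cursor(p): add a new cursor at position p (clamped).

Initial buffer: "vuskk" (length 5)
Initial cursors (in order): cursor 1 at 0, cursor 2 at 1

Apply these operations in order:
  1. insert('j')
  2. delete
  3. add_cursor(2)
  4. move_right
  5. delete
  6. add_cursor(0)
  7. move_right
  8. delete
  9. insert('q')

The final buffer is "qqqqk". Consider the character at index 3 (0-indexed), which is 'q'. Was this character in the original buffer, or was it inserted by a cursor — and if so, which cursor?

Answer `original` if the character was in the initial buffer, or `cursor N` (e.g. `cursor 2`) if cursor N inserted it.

Answer: cursor 4

Derivation:
After op 1 (insert('j')): buffer="jvjuskk" (len 7), cursors c1@1 c2@3, authorship 1.2....
After op 2 (delete): buffer="vuskk" (len 5), cursors c1@0 c2@1, authorship .....
After op 3 (add_cursor(2)): buffer="vuskk" (len 5), cursors c1@0 c2@1 c3@2, authorship .....
After op 4 (move_right): buffer="vuskk" (len 5), cursors c1@1 c2@2 c3@3, authorship .....
After op 5 (delete): buffer="kk" (len 2), cursors c1@0 c2@0 c3@0, authorship ..
After op 6 (add_cursor(0)): buffer="kk" (len 2), cursors c1@0 c2@0 c3@0 c4@0, authorship ..
After op 7 (move_right): buffer="kk" (len 2), cursors c1@1 c2@1 c3@1 c4@1, authorship ..
After op 8 (delete): buffer="k" (len 1), cursors c1@0 c2@0 c3@0 c4@0, authorship .
After op 9 (insert('q')): buffer="qqqqk" (len 5), cursors c1@4 c2@4 c3@4 c4@4, authorship 1234.
Authorship (.=original, N=cursor N): 1 2 3 4 .
Index 3: author = 4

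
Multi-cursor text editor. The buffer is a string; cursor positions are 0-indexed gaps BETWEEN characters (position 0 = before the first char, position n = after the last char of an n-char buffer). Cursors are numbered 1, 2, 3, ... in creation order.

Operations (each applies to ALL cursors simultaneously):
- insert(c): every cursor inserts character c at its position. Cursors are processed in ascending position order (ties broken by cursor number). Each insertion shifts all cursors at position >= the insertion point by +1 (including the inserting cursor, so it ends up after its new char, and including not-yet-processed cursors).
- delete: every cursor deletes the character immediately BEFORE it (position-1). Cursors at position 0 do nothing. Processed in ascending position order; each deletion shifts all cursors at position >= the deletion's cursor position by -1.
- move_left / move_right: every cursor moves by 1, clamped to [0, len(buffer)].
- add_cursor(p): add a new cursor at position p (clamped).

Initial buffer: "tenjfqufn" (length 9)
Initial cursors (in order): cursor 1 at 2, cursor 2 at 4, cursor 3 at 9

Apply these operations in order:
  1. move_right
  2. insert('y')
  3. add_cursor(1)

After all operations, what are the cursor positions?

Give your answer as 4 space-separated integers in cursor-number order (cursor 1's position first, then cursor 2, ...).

After op 1 (move_right): buffer="tenjfqufn" (len 9), cursors c1@3 c2@5 c3@9, authorship .........
After op 2 (insert('y')): buffer="tenyjfyqufny" (len 12), cursors c1@4 c2@7 c3@12, authorship ...1..2....3
After op 3 (add_cursor(1)): buffer="tenyjfyqufny" (len 12), cursors c4@1 c1@4 c2@7 c3@12, authorship ...1..2....3

Answer: 4 7 12 1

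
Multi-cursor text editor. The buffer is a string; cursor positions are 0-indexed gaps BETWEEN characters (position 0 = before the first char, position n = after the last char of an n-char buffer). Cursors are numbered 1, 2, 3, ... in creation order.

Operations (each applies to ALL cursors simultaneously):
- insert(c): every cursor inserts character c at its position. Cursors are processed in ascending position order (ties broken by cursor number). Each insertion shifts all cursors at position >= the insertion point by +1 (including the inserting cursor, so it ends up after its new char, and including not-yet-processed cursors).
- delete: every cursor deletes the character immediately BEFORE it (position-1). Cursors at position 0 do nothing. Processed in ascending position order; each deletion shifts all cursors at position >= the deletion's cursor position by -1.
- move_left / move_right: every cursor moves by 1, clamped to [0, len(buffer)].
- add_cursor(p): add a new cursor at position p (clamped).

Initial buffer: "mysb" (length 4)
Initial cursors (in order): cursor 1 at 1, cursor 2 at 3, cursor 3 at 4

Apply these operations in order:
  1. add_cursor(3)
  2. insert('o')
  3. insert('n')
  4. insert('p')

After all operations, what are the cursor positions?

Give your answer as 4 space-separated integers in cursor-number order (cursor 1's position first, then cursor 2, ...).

After op 1 (add_cursor(3)): buffer="mysb" (len 4), cursors c1@1 c2@3 c4@3 c3@4, authorship ....
After op 2 (insert('o')): buffer="moysoobo" (len 8), cursors c1@2 c2@6 c4@6 c3@8, authorship .1..24.3
After op 3 (insert('n')): buffer="monysoonnbon" (len 12), cursors c1@3 c2@9 c4@9 c3@12, authorship .11..2424.33
After op 4 (insert('p')): buffer="monpysoonnppbonp" (len 16), cursors c1@4 c2@12 c4@12 c3@16, authorship .111..242424.333

Answer: 4 12 16 12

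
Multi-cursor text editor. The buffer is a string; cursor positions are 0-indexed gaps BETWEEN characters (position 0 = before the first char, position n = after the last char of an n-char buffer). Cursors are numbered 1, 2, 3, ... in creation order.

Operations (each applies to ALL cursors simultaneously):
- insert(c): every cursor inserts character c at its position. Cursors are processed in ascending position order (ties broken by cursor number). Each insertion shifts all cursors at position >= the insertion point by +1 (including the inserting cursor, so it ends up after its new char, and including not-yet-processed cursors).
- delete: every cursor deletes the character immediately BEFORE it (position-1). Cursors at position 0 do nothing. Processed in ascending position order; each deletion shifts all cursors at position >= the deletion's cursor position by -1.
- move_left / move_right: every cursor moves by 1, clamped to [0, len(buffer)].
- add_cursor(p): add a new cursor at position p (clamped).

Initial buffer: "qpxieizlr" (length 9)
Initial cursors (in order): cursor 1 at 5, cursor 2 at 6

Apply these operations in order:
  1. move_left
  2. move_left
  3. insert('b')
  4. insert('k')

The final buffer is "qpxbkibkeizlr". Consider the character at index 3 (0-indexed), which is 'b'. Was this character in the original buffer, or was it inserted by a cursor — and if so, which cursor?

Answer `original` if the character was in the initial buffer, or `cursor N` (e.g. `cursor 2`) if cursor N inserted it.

After op 1 (move_left): buffer="qpxieizlr" (len 9), cursors c1@4 c2@5, authorship .........
After op 2 (move_left): buffer="qpxieizlr" (len 9), cursors c1@3 c2@4, authorship .........
After op 3 (insert('b')): buffer="qpxbibeizlr" (len 11), cursors c1@4 c2@6, authorship ...1.2.....
After op 4 (insert('k')): buffer="qpxbkibkeizlr" (len 13), cursors c1@5 c2@8, authorship ...11.22.....
Authorship (.=original, N=cursor N): . . . 1 1 . 2 2 . . . . .
Index 3: author = 1

Answer: cursor 1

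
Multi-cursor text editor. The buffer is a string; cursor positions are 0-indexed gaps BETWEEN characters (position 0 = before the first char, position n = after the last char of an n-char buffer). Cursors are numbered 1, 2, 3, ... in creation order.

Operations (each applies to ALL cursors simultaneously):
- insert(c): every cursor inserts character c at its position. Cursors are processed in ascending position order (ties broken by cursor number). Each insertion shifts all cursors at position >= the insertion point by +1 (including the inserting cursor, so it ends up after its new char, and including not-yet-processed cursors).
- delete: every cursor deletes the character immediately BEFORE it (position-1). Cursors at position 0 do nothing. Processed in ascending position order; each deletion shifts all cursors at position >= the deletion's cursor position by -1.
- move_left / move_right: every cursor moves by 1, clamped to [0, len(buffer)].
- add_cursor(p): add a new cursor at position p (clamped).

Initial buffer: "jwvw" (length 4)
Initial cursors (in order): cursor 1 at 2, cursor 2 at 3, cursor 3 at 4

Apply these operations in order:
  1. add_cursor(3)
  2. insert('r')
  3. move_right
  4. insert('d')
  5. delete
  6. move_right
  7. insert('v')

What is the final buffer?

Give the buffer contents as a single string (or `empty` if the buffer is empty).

Answer: jwrvrvrwrvvv

Derivation:
After op 1 (add_cursor(3)): buffer="jwvw" (len 4), cursors c1@2 c2@3 c4@3 c3@4, authorship ....
After op 2 (insert('r')): buffer="jwrvrrwr" (len 8), cursors c1@3 c2@6 c4@6 c3@8, authorship ..1.24.3
After op 3 (move_right): buffer="jwrvrrwr" (len 8), cursors c1@4 c2@7 c4@7 c3@8, authorship ..1.24.3
After op 4 (insert('d')): buffer="jwrvdrrwddrd" (len 12), cursors c1@5 c2@10 c4@10 c3@12, authorship ..1.124.2433
After op 5 (delete): buffer="jwrvrrwr" (len 8), cursors c1@4 c2@7 c4@7 c3@8, authorship ..1.24.3
After op 6 (move_right): buffer="jwrvrrwr" (len 8), cursors c1@5 c2@8 c3@8 c4@8, authorship ..1.24.3
After op 7 (insert('v')): buffer="jwrvrvrwrvvv" (len 12), cursors c1@6 c2@12 c3@12 c4@12, authorship ..1.214.3234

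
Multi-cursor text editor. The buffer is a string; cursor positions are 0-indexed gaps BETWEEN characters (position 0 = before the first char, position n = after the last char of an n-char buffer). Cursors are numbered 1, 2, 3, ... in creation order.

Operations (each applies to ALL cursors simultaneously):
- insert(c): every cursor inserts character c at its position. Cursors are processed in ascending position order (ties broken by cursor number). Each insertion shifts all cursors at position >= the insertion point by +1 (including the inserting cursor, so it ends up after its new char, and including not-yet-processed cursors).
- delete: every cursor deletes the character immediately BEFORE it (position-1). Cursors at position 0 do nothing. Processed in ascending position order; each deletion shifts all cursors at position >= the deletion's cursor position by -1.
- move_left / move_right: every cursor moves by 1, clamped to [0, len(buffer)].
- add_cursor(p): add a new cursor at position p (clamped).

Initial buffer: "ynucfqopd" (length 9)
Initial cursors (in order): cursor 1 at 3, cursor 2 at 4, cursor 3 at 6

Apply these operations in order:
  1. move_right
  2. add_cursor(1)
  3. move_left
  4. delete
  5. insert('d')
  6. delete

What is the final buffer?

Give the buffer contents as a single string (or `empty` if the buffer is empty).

After op 1 (move_right): buffer="ynucfqopd" (len 9), cursors c1@4 c2@5 c3@7, authorship .........
After op 2 (add_cursor(1)): buffer="ynucfqopd" (len 9), cursors c4@1 c1@4 c2@5 c3@7, authorship .........
After op 3 (move_left): buffer="ynucfqopd" (len 9), cursors c4@0 c1@3 c2@4 c3@6, authorship .........
After op 4 (delete): buffer="ynfopd" (len 6), cursors c4@0 c1@2 c2@2 c3@3, authorship ......
After op 5 (insert('d')): buffer="dynddfdopd" (len 10), cursors c4@1 c1@5 c2@5 c3@7, authorship 4..12.3...
After op 6 (delete): buffer="ynfopd" (len 6), cursors c4@0 c1@2 c2@2 c3@3, authorship ......

Answer: ynfopd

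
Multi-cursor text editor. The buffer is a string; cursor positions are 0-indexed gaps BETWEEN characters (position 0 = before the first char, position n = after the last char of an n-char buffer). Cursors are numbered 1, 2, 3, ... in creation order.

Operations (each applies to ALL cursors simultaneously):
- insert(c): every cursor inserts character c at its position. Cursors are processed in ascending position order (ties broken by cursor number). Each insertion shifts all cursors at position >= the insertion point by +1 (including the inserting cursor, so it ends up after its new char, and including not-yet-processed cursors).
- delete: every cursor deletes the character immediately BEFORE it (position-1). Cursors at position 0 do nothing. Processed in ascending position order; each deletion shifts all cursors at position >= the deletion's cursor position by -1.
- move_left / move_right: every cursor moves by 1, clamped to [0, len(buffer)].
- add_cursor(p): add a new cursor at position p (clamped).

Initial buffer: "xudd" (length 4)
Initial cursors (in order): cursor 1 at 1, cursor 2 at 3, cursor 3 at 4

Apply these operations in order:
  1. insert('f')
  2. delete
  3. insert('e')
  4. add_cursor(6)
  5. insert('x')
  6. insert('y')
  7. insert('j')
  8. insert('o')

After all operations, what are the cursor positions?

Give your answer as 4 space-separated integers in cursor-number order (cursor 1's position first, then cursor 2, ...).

Answer: 6 13 23 18

Derivation:
After op 1 (insert('f')): buffer="xfudfdf" (len 7), cursors c1@2 c2@5 c3@7, authorship .1..2.3
After op 2 (delete): buffer="xudd" (len 4), cursors c1@1 c2@3 c3@4, authorship ....
After op 3 (insert('e')): buffer="xeudede" (len 7), cursors c1@2 c2@5 c3@7, authorship .1..2.3
After op 4 (add_cursor(6)): buffer="xeudede" (len 7), cursors c1@2 c2@5 c4@6 c3@7, authorship .1..2.3
After op 5 (insert('x')): buffer="xexudexdxex" (len 11), cursors c1@3 c2@7 c4@9 c3@11, authorship .11..22.433
After op 6 (insert('y')): buffer="xexyudexydxyexy" (len 15), cursors c1@4 c2@9 c4@12 c3@15, authorship .111..222.44333
After op 7 (insert('j')): buffer="xexyjudexyjdxyjexyj" (len 19), cursors c1@5 c2@11 c4@15 c3@19, authorship .1111..2222.4443333
After op 8 (insert('o')): buffer="xexyjoudexyjodxyjoexyjo" (len 23), cursors c1@6 c2@13 c4@18 c3@23, authorship .11111..22222.444433333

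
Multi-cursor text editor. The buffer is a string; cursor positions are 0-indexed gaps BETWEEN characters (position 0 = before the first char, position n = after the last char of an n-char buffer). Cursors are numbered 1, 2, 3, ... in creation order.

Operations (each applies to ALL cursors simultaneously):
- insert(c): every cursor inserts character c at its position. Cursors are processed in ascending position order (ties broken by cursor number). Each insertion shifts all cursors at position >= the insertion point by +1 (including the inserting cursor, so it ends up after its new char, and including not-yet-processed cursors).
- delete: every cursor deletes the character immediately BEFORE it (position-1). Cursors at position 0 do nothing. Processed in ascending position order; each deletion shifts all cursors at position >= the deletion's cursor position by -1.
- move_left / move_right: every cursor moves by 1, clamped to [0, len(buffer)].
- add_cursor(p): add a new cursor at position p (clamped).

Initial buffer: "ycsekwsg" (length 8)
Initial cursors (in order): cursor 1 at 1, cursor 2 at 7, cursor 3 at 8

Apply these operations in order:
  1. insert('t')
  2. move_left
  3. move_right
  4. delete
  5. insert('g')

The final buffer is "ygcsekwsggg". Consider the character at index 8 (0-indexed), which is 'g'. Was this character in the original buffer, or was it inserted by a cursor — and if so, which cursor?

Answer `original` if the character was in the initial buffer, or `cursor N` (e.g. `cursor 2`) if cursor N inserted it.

After op 1 (insert('t')): buffer="ytcsekwstgt" (len 11), cursors c1@2 c2@9 c3@11, authorship .1......2.3
After op 2 (move_left): buffer="ytcsekwstgt" (len 11), cursors c1@1 c2@8 c3@10, authorship .1......2.3
After op 3 (move_right): buffer="ytcsekwstgt" (len 11), cursors c1@2 c2@9 c3@11, authorship .1......2.3
After op 4 (delete): buffer="ycsekwsg" (len 8), cursors c1@1 c2@7 c3@8, authorship ........
After op 5 (insert('g')): buffer="ygcsekwsggg" (len 11), cursors c1@2 c2@9 c3@11, authorship .1......2.3
Authorship (.=original, N=cursor N): . 1 . . . . . . 2 . 3
Index 8: author = 2

Answer: cursor 2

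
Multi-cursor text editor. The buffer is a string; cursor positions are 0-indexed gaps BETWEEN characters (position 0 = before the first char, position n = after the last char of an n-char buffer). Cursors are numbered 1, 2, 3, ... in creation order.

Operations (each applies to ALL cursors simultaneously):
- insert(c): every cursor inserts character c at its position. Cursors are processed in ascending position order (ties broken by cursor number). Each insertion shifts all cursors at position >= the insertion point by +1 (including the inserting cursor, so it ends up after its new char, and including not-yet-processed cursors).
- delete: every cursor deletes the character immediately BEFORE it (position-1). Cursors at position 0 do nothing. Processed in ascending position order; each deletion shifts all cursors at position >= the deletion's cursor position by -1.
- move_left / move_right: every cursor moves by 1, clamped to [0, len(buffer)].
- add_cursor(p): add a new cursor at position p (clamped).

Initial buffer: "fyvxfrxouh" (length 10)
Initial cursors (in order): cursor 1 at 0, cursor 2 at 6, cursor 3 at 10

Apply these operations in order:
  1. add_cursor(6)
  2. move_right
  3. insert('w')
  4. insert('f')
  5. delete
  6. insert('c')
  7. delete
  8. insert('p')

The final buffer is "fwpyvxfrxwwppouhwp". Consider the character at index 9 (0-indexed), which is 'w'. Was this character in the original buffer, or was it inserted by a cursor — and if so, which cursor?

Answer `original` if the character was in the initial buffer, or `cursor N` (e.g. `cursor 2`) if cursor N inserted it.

After op 1 (add_cursor(6)): buffer="fyvxfrxouh" (len 10), cursors c1@0 c2@6 c4@6 c3@10, authorship ..........
After op 2 (move_right): buffer="fyvxfrxouh" (len 10), cursors c1@1 c2@7 c4@7 c3@10, authorship ..........
After op 3 (insert('w')): buffer="fwyvxfrxwwouhw" (len 14), cursors c1@2 c2@10 c4@10 c3@14, authorship .1......24...3
After op 4 (insert('f')): buffer="fwfyvxfrxwwffouhwf" (len 18), cursors c1@3 c2@13 c4@13 c3@18, authorship .11......2424...33
After op 5 (delete): buffer="fwyvxfrxwwouhw" (len 14), cursors c1@2 c2@10 c4@10 c3@14, authorship .1......24...3
After op 6 (insert('c')): buffer="fwcyvxfrxwwccouhwc" (len 18), cursors c1@3 c2@13 c4@13 c3@18, authorship .11......2424...33
After op 7 (delete): buffer="fwyvxfrxwwouhw" (len 14), cursors c1@2 c2@10 c4@10 c3@14, authorship .1......24...3
After op 8 (insert('p')): buffer="fwpyvxfrxwwppouhwp" (len 18), cursors c1@3 c2@13 c4@13 c3@18, authorship .11......2424...33
Authorship (.=original, N=cursor N): . 1 1 . . . . . . 2 4 2 4 . . . 3 3
Index 9: author = 2

Answer: cursor 2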